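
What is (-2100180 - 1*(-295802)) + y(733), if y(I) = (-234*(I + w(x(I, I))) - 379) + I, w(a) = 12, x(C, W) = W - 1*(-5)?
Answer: -1978354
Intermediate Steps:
x(C, W) = 5 + W (x(C, W) = W + 5 = 5 + W)
y(I) = -3187 - 233*I (y(I) = (-234*(I + 12) - 379) + I = (-234*(12 + I) - 379) + I = ((-2808 - 234*I) - 379) + I = (-3187 - 234*I) + I = -3187 - 233*I)
(-2100180 - 1*(-295802)) + y(733) = (-2100180 - 1*(-295802)) + (-3187 - 233*733) = (-2100180 + 295802) + (-3187 - 170789) = -1804378 - 173976 = -1978354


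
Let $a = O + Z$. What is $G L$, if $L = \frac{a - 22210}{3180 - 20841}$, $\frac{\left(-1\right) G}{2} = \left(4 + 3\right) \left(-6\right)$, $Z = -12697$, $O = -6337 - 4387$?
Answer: $\frac{182524}{841} \approx 217.03$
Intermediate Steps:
$O = -10724$
$G = 84$ ($G = - 2 \left(4 + 3\right) \left(-6\right) = - 2 \cdot 7 \left(-6\right) = \left(-2\right) \left(-42\right) = 84$)
$a = -23421$ ($a = -10724 - 12697 = -23421$)
$L = \frac{45631}{17661}$ ($L = \frac{-23421 - 22210}{3180 - 20841} = - \frac{45631}{-17661} = \left(-45631\right) \left(- \frac{1}{17661}\right) = \frac{45631}{17661} \approx 2.5837$)
$G L = 84 \cdot \frac{45631}{17661} = \frac{182524}{841}$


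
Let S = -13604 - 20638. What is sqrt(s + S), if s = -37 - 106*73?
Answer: I*sqrt(42017) ≈ 204.98*I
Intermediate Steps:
S = -34242
s = -7775 (s = -37 - 7738 = -7775)
sqrt(s + S) = sqrt(-7775 - 34242) = sqrt(-42017) = I*sqrt(42017)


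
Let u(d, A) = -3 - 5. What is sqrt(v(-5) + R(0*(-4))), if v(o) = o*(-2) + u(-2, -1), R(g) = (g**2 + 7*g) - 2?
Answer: 0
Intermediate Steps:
R(g) = -2 + g**2 + 7*g
u(d, A) = -8
v(o) = -8 - 2*o (v(o) = o*(-2) - 8 = -2*o - 8 = -8 - 2*o)
sqrt(v(-5) + R(0*(-4))) = sqrt((-8 - 2*(-5)) + (-2 + (0*(-4))**2 + 7*(0*(-4)))) = sqrt((-8 + 10) + (-2 + 0**2 + 7*0)) = sqrt(2 + (-2 + 0 + 0)) = sqrt(2 - 2) = sqrt(0) = 0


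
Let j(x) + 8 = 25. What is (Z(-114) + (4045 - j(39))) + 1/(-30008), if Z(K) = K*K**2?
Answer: -44337300129/30008 ≈ -1.4775e+6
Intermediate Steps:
Z(K) = K**3
j(x) = 17 (j(x) = -8 + 25 = 17)
(Z(-114) + (4045 - j(39))) + 1/(-30008) = ((-114)**3 + (4045 - 1*17)) + 1/(-30008) = (-1481544 + (4045 - 17)) - 1/30008 = (-1481544 + 4028) - 1/30008 = -1477516 - 1/30008 = -44337300129/30008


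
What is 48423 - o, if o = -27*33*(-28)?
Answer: 23475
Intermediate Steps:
o = 24948 (o = -891*(-28) = 24948)
48423 - o = 48423 - 1*24948 = 48423 - 24948 = 23475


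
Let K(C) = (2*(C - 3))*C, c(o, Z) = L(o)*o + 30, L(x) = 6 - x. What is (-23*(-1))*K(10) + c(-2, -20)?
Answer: 3234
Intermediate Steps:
c(o, Z) = 30 + o*(6 - o) (c(o, Z) = (6 - o)*o + 30 = o*(6 - o) + 30 = 30 + o*(6 - o))
K(C) = C*(-6 + 2*C) (K(C) = (2*(-3 + C))*C = (-6 + 2*C)*C = C*(-6 + 2*C))
(-23*(-1))*K(10) + c(-2, -20) = (-23*(-1))*(2*10*(-3 + 10)) + (30 - 1*(-2)*(-6 - 2)) = 23*(2*10*7) + (30 - 1*(-2)*(-8)) = 23*140 + (30 - 16) = 3220 + 14 = 3234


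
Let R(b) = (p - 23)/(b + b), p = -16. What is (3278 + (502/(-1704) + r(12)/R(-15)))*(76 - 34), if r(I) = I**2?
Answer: 262715215/1846 ≈ 1.4232e+5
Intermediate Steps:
R(b) = -39/(2*b) (R(b) = (-16 - 23)/(b + b) = -39*1/(2*b) = -39/(2*b))
(3278 + (502/(-1704) + r(12)/R(-15)))*(76 - 34) = (3278 + (502/(-1704) + 12**2/((-39/2/(-15)))))*(76 - 34) = (3278 + (502*(-1/1704) + 144/((-39/2*(-1/15)))))*42 = (3278 + (-251/852 + 144/(13/10)))*42 = (3278 + (-251/852 + 144*(10/13)))*42 = (3278 + (-251/852 + 1440/13))*42 = (3278 + 1223617/11076)*42 = (37530745/11076)*42 = 262715215/1846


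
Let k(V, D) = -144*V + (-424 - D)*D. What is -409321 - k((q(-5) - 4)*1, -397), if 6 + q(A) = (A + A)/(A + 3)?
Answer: -420760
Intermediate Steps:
q(A) = -6 + 2*A/(3 + A) (q(A) = -6 + (A + A)/(A + 3) = -6 + (2*A)/(3 + A) = -6 + 2*A/(3 + A))
k(V, D) = -144*V + D*(-424 - D)
-409321 - k((q(-5) - 4)*1, -397) = -409321 - (-1*(-397)² - 424*(-397) - 144*(2*(-9 - 2*(-5))/(3 - 5) - 4)) = -409321 - (-1*157609 + 168328 - 144*(2*(-9 + 10)/(-2) - 4)) = -409321 - (-157609 + 168328 - 144*(2*(-½)*1 - 4)) = -409321 - (-157609 + 168328 - 144*(-1 - 4)) = -409321 - (-157609 + 168328 - (-720)) = -409321 - (-157609 + 168328 - 144*(-5)) = -409321 - (-157609 + 168328 + 720) = -409321 - 1*11439 = -409321 - 11439 = -420760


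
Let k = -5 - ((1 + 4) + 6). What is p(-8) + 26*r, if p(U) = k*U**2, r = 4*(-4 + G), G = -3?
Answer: -1752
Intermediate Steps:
r = -28 (r = 4*(-4 - 3) = 4*(-7) = -28)
k = -16 (k = -5 - (5 + 6) = -5 - 1*11 = -5 - 11 = -16)
p(U) = -16*U**2
p(-8) + 26*r = -16*(-8)**2 + 26*(-28) = -16*64 - 728 = -1024 - 728 = -1752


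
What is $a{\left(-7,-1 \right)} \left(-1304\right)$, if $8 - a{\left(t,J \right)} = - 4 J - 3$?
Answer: $-9128$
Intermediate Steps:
$a{\left(t,J \right)} = 11 + 4 J$ ($a{\left(t,J \right)} = 8 - \left(- 4 J - 3\right) = 8 - \left(-3 - 4 J\right) = 8 + \left(3 + 4 J\right) = 11 + 4 J$)
$a{\left(-7,-1 \right)} \left(-1304\right) = \left(11 + 4 \left(-1\right)\right) \left(-1304\right) = \left(11 - 4\right) \left(-1304\right) = 7 \left(-1304\right) = -9128$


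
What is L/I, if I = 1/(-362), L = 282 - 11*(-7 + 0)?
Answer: -129958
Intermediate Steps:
L = 359 (L = 282 - 11*(-7) = 282 + 77 = 359)
I = -1/362 ≈ -0.0027624
L/I = 359/(-1/362) = 359*(-362) = -129958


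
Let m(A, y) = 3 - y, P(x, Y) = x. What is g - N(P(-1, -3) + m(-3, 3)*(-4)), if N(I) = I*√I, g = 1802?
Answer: 1802 + I ≈ 1802.0 + 1.0*I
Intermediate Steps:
N(I) = I^(3/2)
g - N(P(-1, -3) + m(-3, 3)*(-4)) = 1802 - (-1 + (3 - 1*3)*(-4))^(3/2) = 1802 - (-1 + (3 - 3)*(-4))^(3/2) = 1802 - (-1 + 0*(-4))^(3/2) = 1802 - (-1 + 0)^(3/2) = 1802 - (-1)^(3/2) = 1802 - (-1)*I = 1802 + I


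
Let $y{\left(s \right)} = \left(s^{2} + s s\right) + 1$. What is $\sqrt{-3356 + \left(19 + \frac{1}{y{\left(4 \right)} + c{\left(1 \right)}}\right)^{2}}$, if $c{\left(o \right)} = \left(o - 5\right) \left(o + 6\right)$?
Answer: $\frac{2 i \sqrt{18671}}{5} \approx 54.657 i$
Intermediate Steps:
$y{\left(s \right)} = 1 + 2 s^{2}$ ($y{\left(s \right)} = \left(s^{2} + s^{2}\right) + 1 = 2 s^{2} + 1 = 1 + 2 s^{2}$)
$c{\left(o \right)} = \left(-5 + o\right) \left(6 + o\right)$
$\sqrt{-3356 + \left(19 + \frac{1}{y{\left(4 \right)} + c{\left(1 \right)}}\right)^{2}} = \sqrt{-3356 + \left(19 + \frac{1}{\left(1 + 2 \cdot 4^{2}\right) + \left(-30 + 1 + 1^{2}\right)}\right)^{2}} = \sqrt{-3356 + \left(19 + \frac{1}{\left(1 + 2 \cdot 16\right) + \left(-30 + 1 + 1\right)}\right)^{2}} = \sqrt{-3356 + \left(19 + \frac{1}{\left(1 + 32\right) - 28}\right)^{2}} = \sqrt{-3356 + \left(19 + \frac{1}{33 - 28}\right)^{2}} = \sqrt{-3356 + \left(19 + \frac{1}{5}\right)^{2}} = \sqrt{-3356 + \left(\frac{96}{5}\right)^{2}} = \sqrt{-3356 + \frac{9216}{25}} = \sqrt{- \frac{74684}{25}} = \frac{2 i \sqrt{18671}}{5}$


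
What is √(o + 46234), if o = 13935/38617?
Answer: √130336558849/1679 ≈ 215.02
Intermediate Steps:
o = 13935/38617 (o = 13935*(1/38617) = 13935/38617 ≈ 0.36085)
√(o + 46234) = √(13935/38617 + 46234) = √(1785432313/38617) = √130336558849/1679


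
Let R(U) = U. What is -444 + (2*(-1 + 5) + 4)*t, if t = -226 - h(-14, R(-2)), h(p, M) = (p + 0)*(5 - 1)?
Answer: -2484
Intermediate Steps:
h(p, M) = 4*p (h(p, M) = p*4 = 4*p)
t = -170 (t = -226 - 4*(-14) = -226 - 1*(-56) = -226 + 56 = -170)
-444 + (2*(-1 + 5) + 4)*t = -444 + (2*(-1 + 5) + 4)*(-170) = -444 + (2*4 + 4)*(-170) = -444 + (8 + 4)*(-170) = -444 + 12*(-170) = -444 - 2040 = -2484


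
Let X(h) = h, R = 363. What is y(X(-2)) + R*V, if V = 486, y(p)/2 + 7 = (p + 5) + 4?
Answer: 176418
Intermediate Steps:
y(p) = 4 + 2*p (y(p) = -14 + 2*((p + 5) + 4) = -14 + 2*((5 + p) + 4) = -14 + 2*(9 + p) = -14 + (18 + 2*p) = 4 + 2*p)
y(X(-2)) + R*V = (4 + 2*(-2)) + 363*486 = (4 - 4) + 176418 = 0 + 176418 = 176418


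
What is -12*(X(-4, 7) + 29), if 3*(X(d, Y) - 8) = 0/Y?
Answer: -444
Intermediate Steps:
X(d, Y) = 8 (X(d, Y) = 8 + (0/Y)/3 = 8 + (1/3)*0 = 8 + 0 = 8)
-12*(X(-4, 7) + 29) = -12*(8 + 29) = -12*37 = -444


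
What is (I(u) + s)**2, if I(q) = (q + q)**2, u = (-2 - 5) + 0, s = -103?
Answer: 8649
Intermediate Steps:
u = -7 (u = -7 + 0 = -7)
I(q) = 4*q**2 (I(q) = (2*q)**2 = 4*q**2)
(I(u) + s)**2 = (4*(-7)**2 - 103)**2 = (4*49 - 103)**2 = (196 - 103)**2 = 93**2 = 8649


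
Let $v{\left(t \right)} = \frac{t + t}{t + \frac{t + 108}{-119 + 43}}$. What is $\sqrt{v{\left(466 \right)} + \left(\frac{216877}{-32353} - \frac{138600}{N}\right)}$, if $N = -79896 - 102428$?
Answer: $\frac{i \sqrt{2580808669552829022183065667}}{25690436742153} \approx 1.9775 i$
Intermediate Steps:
$N = -182324$
$v{\left(t \right)} = \frac{2 t}{- \frac{27}{19} + \frac{75 t}{76}}$ ($v{\left(t \right)} = \frac{2 t}{t + \frac{108 + t}{-76}} = \frac{2 t}{t + \left(108 + t\right) \left(- \frac{1}{76}\right)} = \frac{2 t}{t - \left(\frac{27}{19} + \frac{t}{76}\right)} = \frac{2 t}{- \frac{27}{19} + \frac{75 t}{76}}$)
$\sqrt{v{\left(466 \right)} + \left(\frac{216877}{-32353} - \frac{138600}{N}\right)} = \sqrt{\frac{152}{3} \cdot 466 \frac{1}{-36 + 25 \cdot 466} + \left(\frac{216877}{-32353} - \frac{138600}{-182324}\right)} = \sqrt{\frac{152}{3} \cdot 466 \frac{1}{-36 + 11650} + \left(216877 \left(- \frac{1}{32353}\right) - - \frac{34650}{45581}\right)} = \sqrt{\frac{152}{3} \cdot 466 \cdot \frac{1}{11614} + \left(- \frac{216877}{32353} + \frac{34650}{45581}\right)} = \sqrt{\frac{152}{3} \cdot 466 \cdot \frac{1}{11614} - \frac{8764439087}{1474682093}} = \sqrt{\frac{35416}{17421} - \frac{8764439087}{1474682093}} = \sqrt{- \frac{100457952328939}{25690436742153}} = \frac{i \sqrt{2580808669552829022183065667}}{25690436742153}$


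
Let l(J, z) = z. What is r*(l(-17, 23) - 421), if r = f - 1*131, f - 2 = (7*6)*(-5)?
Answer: 134922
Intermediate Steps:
f = -208 (f = 2 + (7*6)*(-5) = 2 + 42*(-5) = 2 - 210 = -208)
r = -339 (r = -208 - 1*131 = -208 - 131 = -339)
r*(l(-17, 23) - 421) = -339*(23 - 421) = -339*(-398) = 134922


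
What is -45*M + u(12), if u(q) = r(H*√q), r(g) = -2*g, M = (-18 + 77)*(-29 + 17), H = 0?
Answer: 31860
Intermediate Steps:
M = -708 (M = 59*(-12) = -708)
u(q) = 0 (u(q) = -0*√q = -2*0 = 0)
-45*M + u(12) = -45*(-708) + 0 = 31860 + 0 = 31860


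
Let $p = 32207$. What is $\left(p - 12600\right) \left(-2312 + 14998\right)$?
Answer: $248734402$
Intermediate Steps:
$\left(p - 12600\right) \left(-2312 + 14998\right) = \left(32207 - 12600\right) \left(-2312 + 14998\right) = 19607 \cdot 12686 = 248734402$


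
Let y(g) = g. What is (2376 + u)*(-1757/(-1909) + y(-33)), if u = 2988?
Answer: -328491360/1909 ≈ -1.7208e+5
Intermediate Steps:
(2376 + u)*(-1757/(-1909) + y(-33)) = (2376 + 2988)*(-1757/(-1909) - 33) = 5364*(-1757*(-1/1909) - 33) = 5364*(1757/1909 - 33) = 5364*(-61240/1909) = -328491360/1909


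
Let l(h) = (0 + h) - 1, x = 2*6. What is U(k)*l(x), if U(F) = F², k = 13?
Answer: 1859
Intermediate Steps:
x = 12
l(h) = -1 + h (l(h) = h - 1 = -1 + h)
U(k)*l(x) = 13²*(-1 + 12) = 169*11 = 1859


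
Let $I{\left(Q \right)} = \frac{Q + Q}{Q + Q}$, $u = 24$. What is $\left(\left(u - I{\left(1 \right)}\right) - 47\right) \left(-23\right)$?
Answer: $552$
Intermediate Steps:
$I{\left(Q \right)} = 1$ ($I{\left(Q \right)} = \frac{2 Q}{2 Q} = 2 Q \frac{1}{2 Q} = 1$)
$\left(\left(u - I{\left(1 \right)}\right) - 47\right) \left(-23\right) = \left(\left(24 - 1\right) - 47\right) \left(-23\right) = \left(23 - 47\right) \left(-23\right) = \left(-24\right) \left(-23\right) = 552$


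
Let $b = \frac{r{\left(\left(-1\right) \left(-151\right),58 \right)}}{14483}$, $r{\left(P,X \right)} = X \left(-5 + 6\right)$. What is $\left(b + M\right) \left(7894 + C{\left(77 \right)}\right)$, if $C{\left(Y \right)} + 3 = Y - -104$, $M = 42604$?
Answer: $\frac{4980696752880}{14483} \approx 3.439 \cdot 10^{8}$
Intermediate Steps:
$r{\left(P,X \right)} = X$ ($r{\left(P,X \right)} = X 1 = X$)
$b = \frac{58}{14483} \approx 0.0040047$
$C{\left(Y \right)} = 101 + Y$ ($C{\left(Y \right)} = -3 + \left(Y - -104\right) = -3 + \left(Y + 104\right) = -3 + \left(104 + Y\right) = 101 + Y$)
$\left(b + M\right) \left(7894 + C{\left(77 \right)}\right) = \left(\frac{58}{14483} + 42604\right) \left(7894 + \left(101 + 77\right)\right) = \frac{617033790 \left(7894 + 178\right)}{14483} = \frac{617033790}{14483} \cdot 8072 = \frac{4980696752880}{14483}$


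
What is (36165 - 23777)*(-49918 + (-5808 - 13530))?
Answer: -857943328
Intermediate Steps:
(36165 - 23777)*(-49918 + (-5808 - 13530)) = 12388*(-49918 - 19338) = 12388*(-69256) = -857943328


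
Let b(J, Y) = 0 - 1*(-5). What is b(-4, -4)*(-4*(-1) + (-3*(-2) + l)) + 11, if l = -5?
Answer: 36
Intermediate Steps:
b(J, Y) = 5 (b(J, Y) = 0 + 5 = 5)
b(-4, -4)*(-4*(-1) + (-3*(-2) + l)) + 11 = 5*(-4*(-1) + (-3*(-2) - 5)) + 11 = 5*(4 + (6 - 5)) + 11 = 5*(4 + 1) + 11 = 5*5 + 11 = 25 + 11 = 36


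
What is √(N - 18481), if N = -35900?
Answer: I*√54381 ≈ 233.2*I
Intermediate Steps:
√(N - 18481) = √(-35900 - 18481) = √(-54381) = I*√54381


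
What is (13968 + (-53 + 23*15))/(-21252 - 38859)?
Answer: -14260/60111 ≈ -0.23723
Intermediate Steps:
(13968 + (-53 + 23*15))/(-21252 - 38859) = (13968 + (-53 + 345))/(-60111) = (13968 + 292)*(-1/60111) = 14260*(-1/60111) = -14260/60111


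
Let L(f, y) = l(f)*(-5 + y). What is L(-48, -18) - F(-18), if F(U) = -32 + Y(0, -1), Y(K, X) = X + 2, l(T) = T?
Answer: 1135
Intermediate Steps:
Y(K, X) = 2 + X
F(U) = -31 (F(U) = -32 + (2 - 1) = -32 + 1 = -31)
L(f, y) = f*(-5 + y)
L(-48, -18) - F(-18) = -48*(-5 - 18) - 1*(-31) = -48*(-23) + 31 = 1104 + 31 = 1135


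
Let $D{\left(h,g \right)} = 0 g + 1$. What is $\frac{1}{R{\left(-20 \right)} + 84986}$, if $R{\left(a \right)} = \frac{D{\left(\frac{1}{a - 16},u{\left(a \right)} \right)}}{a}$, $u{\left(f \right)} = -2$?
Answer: $\frac{20}{1699719} \approx 1.1767 \cdot 10^{-5}$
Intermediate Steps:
$D{\left(h,g \right)} = 1$ ($D{\left(h,g \right)} = 0 + 1 = 1$)
$R{\left(a \right)} = \frac{1}{a}$ ($R{\left(a \right)} = 1 \frac{1}{a} = \frac{1}{a}$)
$\frac{1}{R{\left(-20 \right)} + 84986} = \frac{1}{\frac{1}{-20} + 84986} = \frac{1}{- \frac{1}{20} + 84986} = \frac{1}{\frac{1699719}{20}} = \frac{20}{1699719}$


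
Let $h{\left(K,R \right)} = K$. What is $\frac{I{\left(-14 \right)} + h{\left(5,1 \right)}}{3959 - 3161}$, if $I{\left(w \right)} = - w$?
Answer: $\frac{1}{42} \approx 0.02381$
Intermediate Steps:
$\frac{I{\left(-14 \right)} + h{\left(5,1 \right)}}{3959 - 3161} = \frac{\left(-1\right) \left(-14\right) + 5}{3959 - 3161} = \frac{14 + 5}{798} = 19 \cdot \frac{1}{798} = \frac{1}{42}$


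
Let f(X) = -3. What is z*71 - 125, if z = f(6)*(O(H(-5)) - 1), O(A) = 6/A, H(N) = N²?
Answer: 922/25 ≈ 36.880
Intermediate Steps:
z = 57/25 (z = -3*(6/((-5)²) - 1) = -3*(6/25 - 1) = -3*(-19/25) = 57/25 ≈ 2.2800)
z*71 - 125 = (57/25)*71 - 125 = 4047/25 - 125 = 922/25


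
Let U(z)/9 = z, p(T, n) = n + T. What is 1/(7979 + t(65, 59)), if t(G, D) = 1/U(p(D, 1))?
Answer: 540/4308661 ≈ 0.00012533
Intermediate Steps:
p(T, n) = T + n
U(z) = 9*z
t(G, D) = 1/(9 + 9*D) (t(G, D) = 1/(9*(D + 1)) = 1/(9*(1 + D)) = 1/(9 + 9*D))
1/(7979 + t(65, 59)) = 1/(7979 + 1/(9*(1 + 59))) = 1/(7979 + (⅑)/60) = 1/(7979 + (⅑)*(1/60)) = 1/(7979 + 1/540) = 1/(4308661/540) = 540/4308661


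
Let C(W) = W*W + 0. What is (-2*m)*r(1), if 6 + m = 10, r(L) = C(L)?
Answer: -8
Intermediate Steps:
C(W) = W² (C(W) = W² + 0 = W²)
r(L) = L²
m = 4 (m = -6 + 10 = 4)
(-2*m)*r(1) = -2*4*1² = -8*1 = -8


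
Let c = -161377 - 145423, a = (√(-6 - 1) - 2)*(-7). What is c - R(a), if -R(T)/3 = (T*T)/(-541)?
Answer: -165978359/541 + 588*I*√7/541 ≈ -3.068e+5 + 2.8756*I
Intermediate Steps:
a = 14 - 7*I*√7 (a = (√(-7) - 2)*(-7) = (I*√7 - 2)*(-7) = (-2 + I*√7)*(-7) = 14 - 7*I*√7 ≈ 14.0 - 18.52*I)
R(T) = 3*T²/541 (R(T) = -3*T*T/(-541) = -3*T²*(-1)/541 = -(-3)*T²/541 = 3*T²/541)
c = -306800
c - R(a) = -306800 - 3*(14 - 7*I*√7)²/541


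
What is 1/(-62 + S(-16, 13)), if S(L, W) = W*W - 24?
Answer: 1/83 ≈ 0.012048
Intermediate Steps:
S(L, W) = -24 + W² (S(L, W) = W² - 24 = -24 + W²)
1/(-62 + S(-16, 13)) = 1/(-62 + (-24 + 13²)) = 1/(-62 + (-24 + 169)) = 1/(-62 + 145) = 1/83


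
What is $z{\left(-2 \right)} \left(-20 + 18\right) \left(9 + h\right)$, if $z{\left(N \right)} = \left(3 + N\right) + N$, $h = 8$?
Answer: $34$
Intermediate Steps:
$z{\left(N \right)} = 3 + 2 N$
$z{\left(-2 \right)} \left(-20 + 18\right) \left(9 + h\right) = \left(3 + 2 \left(-2\right)\right) \left(-20 + 18\right) \left(9 + 8\right) = \left(3 - 4\right) \left(\left(-2\right) 17\right) = \left(-1\right) \left(-34\right) = 34$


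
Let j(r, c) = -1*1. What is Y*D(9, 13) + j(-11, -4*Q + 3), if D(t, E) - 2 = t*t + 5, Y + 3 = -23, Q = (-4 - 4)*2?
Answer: -2289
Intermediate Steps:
Q = -16 (Q = -8*2 = -16)
Y = -26 (Y = -3 - 23 = -26)
j(r, c) = -1
D(t, E) = 7 + t**2 (D(t, E) = 2 + (t*t + 5) = 2 + (t**2 + 5) = 2 + (5 + t**2) = 7 + t**2)
Y*D(9, 13) + j(-11, -4*Q + 3) = -26*(7 + 9**2) - 1 = -26*(7 + 81) - 1 = -26*88 - 1 = -2288 - 1 = -2289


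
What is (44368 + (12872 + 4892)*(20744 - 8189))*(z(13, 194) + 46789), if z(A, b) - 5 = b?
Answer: 10481678379344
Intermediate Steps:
z(A, b) = 5 + b
(44368 + (12872 + 4892)*(20744 - 8189))*(z(13, 194) + 46789) = (44368 + (12872 + 4892)*(20744 - 8189))*((5 + 194) + 46789) = (44368 + 17764*12555)*(199 + 46789) = (44368 + 223027020)*46988 = 223071388*46988 = 10481678379344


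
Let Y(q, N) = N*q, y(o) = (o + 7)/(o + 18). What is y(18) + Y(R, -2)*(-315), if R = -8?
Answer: -181415/36 ≈ -5039.3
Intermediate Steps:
y(o) = (7 + o)/(18 + o)
y(18) + Y(R, -2)*(-315) = (7 + 18)/(18 + 18) - 2*(-8)*(-315) = 25/36 + 16*(-315) = (1/36)*25 - 5040 = 25/36 - 5040 = -181415/36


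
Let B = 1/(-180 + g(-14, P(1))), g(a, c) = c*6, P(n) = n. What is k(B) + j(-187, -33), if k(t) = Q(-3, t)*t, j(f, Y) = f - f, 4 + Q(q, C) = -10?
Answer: 7/87 ≈ 0.080460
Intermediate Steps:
Q(q, C) = -14 (Q(q, C) = -4 - 10 = -14)
j(f, Y) = 0
g(a, c) = 6*c
B = -1/174 (B = 1/(-180 + 6*1) = 1/(-180 + 6) = 1/(-174) = -1/174 ≈ -0.0057471)
k(t) = -14*t
k(B) + j(-187, -33) = -14*(-1/174) + 0 = 7/87 + 0 = 7/87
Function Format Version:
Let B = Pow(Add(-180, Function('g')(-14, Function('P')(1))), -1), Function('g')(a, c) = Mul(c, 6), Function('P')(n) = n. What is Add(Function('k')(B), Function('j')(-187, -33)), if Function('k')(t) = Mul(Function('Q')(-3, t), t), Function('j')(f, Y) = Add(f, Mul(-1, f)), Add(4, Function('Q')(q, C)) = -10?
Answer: Rational(7, 87) ≈ 0.080460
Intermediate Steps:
Function('Q')(q, C) = -14 (Function('Q')(q, C) = Add(-4, -10) = -14)
Function('j')(f, Y) = 0
Function('g')(a, c) = Mul(6, c)
B = Rational(-1, 174) (B = Pow(Add(-180, Mul(6, 1)), -1) = Pow(Add(-180, 6), -1) = Pow(-174, -1) = Rational(-1, 174) ≈ -0.0057471)
Function('k')(t) = Mul(-14, t)
Add(Function('k')(B), Function('j')(-187, -33)) = Add(Mul(-14, Rational(-1, 174)), 0) = Add(Rational(7, 87), 0) = Rational(7, 87)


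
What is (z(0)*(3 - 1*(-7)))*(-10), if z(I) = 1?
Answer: -100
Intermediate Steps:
(z(0)*(3 - 1*(-7)))*(-10) = (1*(3 - 1*(-7)))*(-10) = (1*(3 + 7))*(-10) = (1*10)*(-10) = 10*(-10) = -100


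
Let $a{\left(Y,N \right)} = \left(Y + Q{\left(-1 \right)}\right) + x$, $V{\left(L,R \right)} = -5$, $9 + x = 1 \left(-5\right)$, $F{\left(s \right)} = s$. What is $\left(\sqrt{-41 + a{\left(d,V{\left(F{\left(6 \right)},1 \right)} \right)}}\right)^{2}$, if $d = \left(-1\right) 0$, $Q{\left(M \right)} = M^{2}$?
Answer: $-54$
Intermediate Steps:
$x = -14$ ($x = -9 + 1 \left(-5\right) = -9 - 5 = -14$)
$d = 0$
$a{\left(Y,N \right)} = -13 + Y$ ($a{\left(Y,N \right)} = \left(Y + \left(-1\right)^{2}\right) - 14 = \left(Y + 1\right) - 14 = \left(1 + Y\right) - 14 = -13 + Y$)
$\left(\sqrt{-41 + a{\left(d,V{\left(F{\left(6 \right)},1 \right)} \right)}}\right)^{2} = \left(\sqrt{-41 + \left(-13 + 0\right)}\right)^{2} = \left(\sqrt{-41 - 13}\right)^{2} = \left(\sqrt{-54}\right)^{2} = \left(3 i \sqrt{6}\right)^{2} = -54$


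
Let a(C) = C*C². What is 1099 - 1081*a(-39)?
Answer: 64124938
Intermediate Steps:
a(C) = C³
1099 - 1081*a(-39) = 1099 - 1081*(-39)³ = 1099 - 1081*(-59319) = 1099 + 64123839 = 64124938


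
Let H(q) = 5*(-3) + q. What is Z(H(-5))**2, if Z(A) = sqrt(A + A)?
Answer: -40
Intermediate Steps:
H(q) = -15 + q
Z(A) = sqrt(2)*sqrt(A) (Z(A) = sqrt(2*A) = sqrt(2)*sqrt(A))
Z(H(-5))**2 = (sqrt(2)*sqrt(-15 - 5))**2 = (sqrt(2)*sqrt(-20))**2 = (sqrt(2)*(2*I*sqrt(5)))**2 = (2*I*sqrt(10))**2 = -40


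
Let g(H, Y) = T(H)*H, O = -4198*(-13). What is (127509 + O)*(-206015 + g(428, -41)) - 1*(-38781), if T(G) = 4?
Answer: -37200064368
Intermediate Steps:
O = 54574
g(H, Y) = 4*H
(127509 + O)*(-206015 + g(428, -41)) - 1*(-38781) = (127509 + 54574)*(-206015 + 4*428) - 1*(-38781) = 182083*(-206015 + 1712) + 38781 = 182083*(-204303) + 38781 = -37200103149 + 38781 = -37200064368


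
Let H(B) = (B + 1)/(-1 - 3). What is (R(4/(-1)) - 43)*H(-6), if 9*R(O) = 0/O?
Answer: -215/4 ≈ -53.750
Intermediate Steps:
H(B) = -¼ - B/4 (H(B) = (1 + B)/(-4) = (1 + B)*(-¼) = -¼ - B/4)
R(O) = 0 (R(O) = (0/O)/9 = (⅑)*0 = 0)
(R(4/(-1)) - 43)*H(-6) = (0 - 43)*(-¼ - ¼*(-6)) = -43*(-¼ + 3/2) = -43*5/4 = -215/4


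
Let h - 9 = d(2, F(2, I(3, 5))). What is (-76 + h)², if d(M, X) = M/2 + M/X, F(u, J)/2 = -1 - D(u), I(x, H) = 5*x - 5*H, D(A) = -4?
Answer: 38809/9 ≈ 4312.1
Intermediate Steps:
I(x, H) = -5*H + 5*x
F(u, J) = 6 (F(u, J) = 2*(-1 - 1*(-4)) = 2*(-1 + 4) = 2*3 = 6)
d(M, X) = M/2 + M/X (d(M, X) = M*(½) + M/X = M/2 + M/X)
h = 31/3 (h = 9 + ((½)*2 + 2/6) = 9 + (1 + 2*(⅙)) = 9 + (1 + ⅓) = 9 + 4/3 = 31/3 ≈ 10.333)
(-76 + h)² = (-76 + 31/3)² = (-197/3)² = 38809/9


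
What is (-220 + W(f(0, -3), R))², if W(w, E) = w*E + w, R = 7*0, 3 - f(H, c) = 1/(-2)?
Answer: 187489/4 ≈ 46872.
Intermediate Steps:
f(H, c) = 7/2 (f(H, c) = 3 - 1/(-2) = 3 - 1*(-½) = 3 + ½ = 7/2)
R = 0
W(w, E) = w + E*w (W(w, E) = E*w + w = w + E*w)
(-220 + W(f(0, -3), R))² = (-220 + 7*(1 + 0)/2)² = (-220 + (7/2)*1)² = (-220 + 7/2)² = (-433/2)² = 187489/4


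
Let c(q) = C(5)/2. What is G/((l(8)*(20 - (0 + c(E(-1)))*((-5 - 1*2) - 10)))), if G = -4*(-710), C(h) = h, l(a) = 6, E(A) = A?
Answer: 568/75 ≈ 7.5733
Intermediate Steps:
c(q) = 5/2
G = 2840
G/((l(8)*(20 - (0 + c(E(-1)))*((-5 - 1*2) - 10)))) = 2840/((6*(20 - (0 + 5/2)*((-5 - 1*2) - 10)))) = 2840/((6*(20 - 5*((-5 - 2) - 10)/2))) = 2840/((6*(20 - 5*(-7 - 10)/2))) = 2840/((6*(20 - 5*(-17)/2))) = 2840/((6*(20 - 1*(-85/2)))) = 2840/((6*(20 + 85/2))) = 2840/((6*(125/2))) = 2840/375 = 2840*(1/375) = 568/75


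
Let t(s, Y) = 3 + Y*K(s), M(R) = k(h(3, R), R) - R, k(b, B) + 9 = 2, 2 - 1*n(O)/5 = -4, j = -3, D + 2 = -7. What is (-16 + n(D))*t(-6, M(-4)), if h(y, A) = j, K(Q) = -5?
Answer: 252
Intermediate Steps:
D = -9 (D = -2 - 7 = -9)
h(y, A) = -3
n(O) = 30 (n(O) = 10 - 5*(-4) = 10 + 20 = 30)
k(b, B) = -7 (k(b, B) = -9 + 2 = -7)
M(R) = -7 - R
t(s, Y) = 3 - 5*Y (t(s, Y) = 3 + Y*(-5) = 3 - 5*Y)
(-16 + n(D))*t(-6, M(-4)) = (-16 + 30)*(3 - 5*(-7 - 1*(-4))) = 14*(3 - 5*(-7 + 4)) = 14*(3 - 5*(-3)) = 14*(3 + 15) = 14*18 = 252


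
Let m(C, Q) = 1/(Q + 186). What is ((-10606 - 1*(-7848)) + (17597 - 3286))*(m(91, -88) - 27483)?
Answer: -31116076149/98 ≈ -3.1751e+8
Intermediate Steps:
m(C, Q) = 1/(186 + Q)
((-10606 - 1*(-7848)) + (17597 - 3286))*(m(91, -88) - 27483) = ((-10606 - 1*(-7848)) + (17597 - 3286))*(1/(186 - 88) - 27483) = ((-10606 + 7848) + 14311)*(1/98 - 27483) = (-2758 + 14311)*(1/98 - 27483) = 11553*(-2693333/98) = -31116076149/98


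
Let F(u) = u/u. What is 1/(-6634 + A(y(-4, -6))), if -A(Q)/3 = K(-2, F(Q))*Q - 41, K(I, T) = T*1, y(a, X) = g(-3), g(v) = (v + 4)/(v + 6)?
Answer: -1/6512 ≈ -0.00015356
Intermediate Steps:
g(v) = (4 + v)/(6 + v)
y(a, X) = ⅓ (y(a, X) = (4 - 3)/(6 - 3) = 1/3 = (⅓)*1 = ⅓)
F(u) = 1
K(I, T) = T
A(Q) = 123 - 3*Q (A(Q) = -3*(1*Q - 41) = -3*(Q - 41) = -3*(-41 + Q) = 123 - 3*Q)
1/(-6634 + A(y(-4, -6))) = 1/(-6634 + (123 - 3*⅓)) = 1/(-6634 + (123 - 1)) = 1/(-6634 + 122) = 1/(-6512) = -1/6512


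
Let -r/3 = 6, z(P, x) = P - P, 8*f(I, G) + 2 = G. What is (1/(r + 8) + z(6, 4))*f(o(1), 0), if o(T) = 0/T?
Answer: 1/40 ≈ 0.025000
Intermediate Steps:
o(T) = 0
f(I, G) = -¼ + G/8
z(P, x) = 0
r = -18 (r = -3*6 = -18)
(1/(r + 8) + z(6, 4))*f(o(1), 0) = (1/(-18 + 8) + 0)*(-¼ + (⅛)*0) = (1/(-10) + 0)*(-¼ + 0) = (-⅒ + 0)*(-¼) = -⅒*(-¼) = 1/40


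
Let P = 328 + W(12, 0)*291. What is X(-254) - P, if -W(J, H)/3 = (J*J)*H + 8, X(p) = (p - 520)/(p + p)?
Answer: 1691011/254 ≈ 6657.5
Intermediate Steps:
X(p) = (-520 + p)/(2*p) (X(p) = (-520 + p)/((2*p)) = (-520 + p)*(1/(2*p)) = (-520 + p)/(2*p))
W(J, H) = -24 - 3*H*J² (W(J, H) = -3*((J*J)*H + 8) = -3*(J²*H + 8) = -3*(H*J² + 8) = -3*(8 + H*J²) = -24 - 3*H*J²)
P = -6656 (P = 328 + (-24 - 3*0*12²)*291 = 328 + (-24 - 3*0*144)*291 = 328 + (-24 + 0)*291 = 328 - 24*291 = 328 - 6984 = -6656)
X(-254) - P = (½)*(-520 - 254)/(-254) - 1*(-6656) = (½)*(-1/254)*(-774) + 6656 = 387/254 + 6656 = 1691011/254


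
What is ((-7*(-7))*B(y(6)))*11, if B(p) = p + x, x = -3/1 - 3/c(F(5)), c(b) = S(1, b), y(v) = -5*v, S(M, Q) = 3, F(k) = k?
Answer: -18326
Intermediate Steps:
c(b) = 3
x = -4 (x = -3/1 - 3/3 = -3*1 - 3*⅓ = -3 - 1 = -4)
B(p) = -4 + p (B(p) = p - 4 = -4 + p)
((-7*(-7))*B(y(6)))*11 = ((-7*(-7))*(-4 - 5*6))*11 = (49*(-4 - 30))*11 = (49*(-34))*11 = -1666*11 = -18326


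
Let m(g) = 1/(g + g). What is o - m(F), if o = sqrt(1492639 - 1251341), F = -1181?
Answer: 1/2362 + sqrt(241298) ≈ 491.22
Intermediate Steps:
m(g) = 1/(2*g)
o = sqrt(241298) ≈ 491.22
o - m(F) = sqrt(241298) - 1/(2*(-1181)) = sqrt(241298) - (-1)/(2*1181) = sqrt(241298) - 1*(-1/2362) = sqrt(241298) + 1/2362 = 1/2362 + sqrt(241298)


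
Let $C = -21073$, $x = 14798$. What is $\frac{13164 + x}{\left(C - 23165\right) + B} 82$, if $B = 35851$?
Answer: $- \frac{2292884}{8387} \approx -273.39$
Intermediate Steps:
$\frac{13164 + x}{\left(C - 23165\right) + B} 82 = \frac{13164 + 14798}{\left(-21073 - 23165\right) + 35851} \cdot 82 = \frac{27962}{\left(-21073 - 23165\right) + 35851} \cdot 82 = \frac{27962}{-44238 + 35851} \cdot 82 = \frac{27962}{-8387} \cdot 82 = 27962 \left(- \frac{1}{8387}\right) 82 = \left(- \frac{27962}{8387}\right) 82 = - \frac{2292884}{8387}$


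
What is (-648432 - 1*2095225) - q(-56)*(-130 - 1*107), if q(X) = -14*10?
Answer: -2776837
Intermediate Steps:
q(X) = -140
(-648432 - 1*2095225) - q(-56)*(-130 - 1*107) = (-648432 - 1*2095225) - (-140)*(-130 - 1*107) = (-648432 - 2095225) - (-140)*(-130 - 107) = -2743657 - (-140)*(-237) = -2743657 - 1*33180 = -2743657 - 33180 = -2776837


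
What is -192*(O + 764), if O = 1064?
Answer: -350976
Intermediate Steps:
-192*(O + 764) = -192*(1064 + 764) = -192*1828 = -350976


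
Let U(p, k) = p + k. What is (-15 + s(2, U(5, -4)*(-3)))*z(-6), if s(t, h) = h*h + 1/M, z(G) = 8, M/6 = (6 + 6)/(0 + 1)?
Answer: -431/9 ≈ -47.889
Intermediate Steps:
U(p, k) = k + p
M = 72 (M = 6*((6 + 6)/(0 + 1)) = 6*(12/1) = 6*(12*1) = 6*12 = 72)
s(t, h) = 1/72 + h² (s(t, h) = h*h + 1/72 = h² + 1/72 = 1/72 + h²)
(-15 + s(2, U(5, -4)*(-3)))*z(-6) = (-15 + (1/72 + ((-4 + 5)*(-3))²))*8 = (-15 + (1/72 + (1*(-3))²))*8 = (-15 + (1/72 + (-3)²))*8 = (-15 + (1/72 + 9))*8 = (-15 + 649/72)*8 = -431/72*8 = -431/9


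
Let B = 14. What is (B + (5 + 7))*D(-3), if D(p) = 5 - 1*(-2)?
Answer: 182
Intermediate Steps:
D(p) = 7 (D(p) = 5 + 2 = 7)
(B + (5 + 7))*D(-3) = (14 + (5 + 7))*7 = (14 + 12)*7 = 26*7 = 182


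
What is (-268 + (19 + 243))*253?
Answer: -1518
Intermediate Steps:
(-268 + (19 + 243))*253 = (-268 + 262)*253 = -6*253 = -1518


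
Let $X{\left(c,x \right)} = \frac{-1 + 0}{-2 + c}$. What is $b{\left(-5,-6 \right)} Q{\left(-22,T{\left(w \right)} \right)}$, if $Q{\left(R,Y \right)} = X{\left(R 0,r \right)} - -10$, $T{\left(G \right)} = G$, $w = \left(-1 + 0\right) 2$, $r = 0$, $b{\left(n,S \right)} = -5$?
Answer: $- \frac{105}{2} \approx -52.5$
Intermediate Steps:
$w = -2$ ($w = \left(-1\right) 2 = -2$)
$X{\left(c,x \right)} = - \frac{1}{-2 + c}$
$Q{\left(R,Y \right)} = \frac{21}{2}$ ($Q{\left(R,Y \right)} = - \frac{1}{-2 + R 0} - -10 = - \frac{1}{-2 + 0} + 10 = - \frac{1}{-2} + 10 = \left(-1\right) \left(- \frac{1}{2}\right) + 10 = \frac{1}{2} + 10 = \frac{21}{2}$)
$b{\left(-5,-6 \right)} Q{\left(-22,T{\left(w \right)} \right)} = \left(-5\right) \frac{21}{2} = - \frac{105}{2}$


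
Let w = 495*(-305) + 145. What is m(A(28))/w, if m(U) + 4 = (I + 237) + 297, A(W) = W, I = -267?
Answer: -263/150830 ≈ -0.0017437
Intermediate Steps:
w = -150830 (w = -150975 + 145 = -150830)
m(U) = 263 (m(U) = -4 + ((-267 + 237) + 297) = -4 + (-30 + 297) = -4 + 267 = 263)
m(A(28))/w = 263/(-150830) = 263*(-1/150830) = -263/150830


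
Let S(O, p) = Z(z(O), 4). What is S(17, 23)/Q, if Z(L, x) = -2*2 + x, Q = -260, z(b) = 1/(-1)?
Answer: 0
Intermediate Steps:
z(b) = -1 (z(b) = 1*(-1) = -1)
Z(L, x) = -4 + x
S(O, p) = 0 (S(O, p) = -4 + 4 = 0)
S(17, 23)/Q = 0/(-260) = 0*(-1/260) = 0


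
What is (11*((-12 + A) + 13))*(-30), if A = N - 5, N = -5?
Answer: 2970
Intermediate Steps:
A = -10 (A = -5 - 5 = -10)
(11*((-12 + A) + 13))*(-30) = (11*((-12 - 10) + 13))*(-30) = (11*(-22 + 13))*(-30) = (11*(-9))*(-30) = -99*(-30) = 2970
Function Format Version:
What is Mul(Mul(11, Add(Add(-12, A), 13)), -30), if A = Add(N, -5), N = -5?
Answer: 2970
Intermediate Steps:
A = -10 (A = Add(-5, -5) = -10)
Mul(Mul(11, Add(Add(-12, A), 13)), -30) = Mul(Mul(11, Add(Add(-12, -10), 13)), -30) = Mul(Mul(11, Add(-22, 13)), -30) = Mul(Mul(11, -9), -30) = Mul(-99, -30) = 2970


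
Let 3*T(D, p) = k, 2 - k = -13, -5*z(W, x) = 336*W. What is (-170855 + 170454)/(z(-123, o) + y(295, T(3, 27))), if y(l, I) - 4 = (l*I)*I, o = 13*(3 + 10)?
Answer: -2005/78223 ≈ -0.025632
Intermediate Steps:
o = 169 (o = 13*13 = 169)
z(W, x) = -336*W/5
k = 15 (k = 2 - 1*(-13) = 2 + 13 = 15)
T(D, p) = 5 (T(D, p) = (1/3)*15 = 5)
y(l, I) = 4 + l*I**2 (y(l, I) = 4 + (l*I)*I = 4 + (I*l)*I = 4 + l*I**2)
(-170855 + 170454)/(z(-123, o) + y(295, T(3, 27))) = (-170855 + 170454)/(-336/5*(-123) + (4 + 295*5**2)) = -401/(41328/5 + (4 + 295*25)) = -401/(41328/5 + (4 + 7375)) = -401/(41328/5 + 7379) = -401/78223/5 = -401*5/78223 = -2005/78223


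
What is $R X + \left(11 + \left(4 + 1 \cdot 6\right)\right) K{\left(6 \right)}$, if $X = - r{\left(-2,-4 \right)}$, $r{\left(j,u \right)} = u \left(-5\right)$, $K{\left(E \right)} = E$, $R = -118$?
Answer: $2486$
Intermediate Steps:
$r{\left(j,u \right)} = - 5 u$
$X = -20$ ($X = - \left(-5\right) \left(-4\right) = \left(-1\right) 20 = -20$)
$R X + \left(11 + \left(4 + 1 \cdot 6\right)\right) K{\left(6 \right)} = \left(-118\right) \left(-20\right) + \left(11 + \left(4 + 1 \cdot 6\right)\right) 6 = 2360 + \left(11 + \left(4 + 6\right)\right) 6 = 2360 + \left(11 + 10\right) 6 = 2360 + 21 \cdot 6 = 2360 + 126 = 2486$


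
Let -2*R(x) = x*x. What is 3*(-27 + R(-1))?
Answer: -165/2 ≈ -82.500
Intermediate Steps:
R(x) = -x²/2 (R(x) = -x*x/2 = -x²/2)
3*(-27 + R(-1)) = 3*(-27 - ½*(-1)²) = 3*(-27 - ½*1) = 3*(-27 - ½) = 3*(-55/2) = -165/2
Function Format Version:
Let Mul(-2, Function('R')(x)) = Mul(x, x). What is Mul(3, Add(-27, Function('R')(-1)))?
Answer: Rational(-165, 2) ≈ -82.500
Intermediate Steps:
Function('R')(x) = Mul(Rational(-1, 2), Pow(x, 2)) (Function('R')(x) = Mul(Rational(-1, 2), Mul(x, x)) = Mul(Rational(-1, 2), Pow(x, 2)))
Mul(3, Add(-27, Function('R')(-1))) = Mul(3, Add(-27, Mul(Rational(-1, 2), Pow(-1, 2)))) = Mul(3, Add(-27, Mul(Rational(-1, 2), 1))) = Mul(3, Add(-27, Rational(-1, 2))) = Mul(3, Rational(-55, 2)) = Rational(-165, 2)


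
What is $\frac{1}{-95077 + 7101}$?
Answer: $- \frac{1}{87976} \approx -1.1367 \cdot 10^{-5}$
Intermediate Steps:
$\frac{1}{-95077 + 7101} = \frac{1}{-87976} = - \frac{1}{87976}$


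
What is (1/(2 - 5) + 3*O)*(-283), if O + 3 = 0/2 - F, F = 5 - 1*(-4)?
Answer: 30847/3 ≈ 10282.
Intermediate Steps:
F = 9 (F = 5 + 4 = 9)
O = -12 (O = -3 + (0/2 - 1*9) = -3 + (0*(½) - 9) = -3 + (0 - 9) = -3 - 9 = -12)
(1/(2 - 5) + 3*O)*(-283) = (1/(2 - 5) + 3*(-12))*(-283) = (1/(-3) - 36)*(-283) = (-⅓ - 36)*(-283) = -109/3*(-283) = 30847/3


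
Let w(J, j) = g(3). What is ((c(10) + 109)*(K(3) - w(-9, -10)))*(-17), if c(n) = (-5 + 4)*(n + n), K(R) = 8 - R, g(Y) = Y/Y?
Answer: -6052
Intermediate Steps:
g(Y) = 1
w(J, j) = 1
c(n) = -2*n
((c(10) + 109)*(K(3) - w(-9, -10)))*(-17) = ((-2*10 + 109)*((8 - 1*3) - 1*1))*(-17) = ((-20 + 109)*((8 - 3) - 1))*(-17) = (89*(5 - 1))*(-17) = (89*4)*(-17) = 356*(-17) = -6052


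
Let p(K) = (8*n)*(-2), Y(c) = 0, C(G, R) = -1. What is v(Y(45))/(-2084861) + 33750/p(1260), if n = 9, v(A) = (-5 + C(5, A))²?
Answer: -3909114663/16678888 ≈ -234.38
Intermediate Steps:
v(A) = 36 (v(A) = (-5 - 1)² = (-6)² = 36)
p(K) = -144 (p(K) = (8*9)*(-2) = 72*(-2) = -144)
v(Y(45))/(-2084861) + 33750/p(1260) = 36/(-2084861) + 33750/(-144) = 36*(-1/2084861) + 33750*(-1/144) = -36/2084861 - 1875/8 = -3909114663/16678888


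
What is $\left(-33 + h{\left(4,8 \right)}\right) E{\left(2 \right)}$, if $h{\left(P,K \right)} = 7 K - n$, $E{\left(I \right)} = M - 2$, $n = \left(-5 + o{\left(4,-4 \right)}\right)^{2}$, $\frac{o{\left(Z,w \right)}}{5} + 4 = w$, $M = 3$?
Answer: $-2002$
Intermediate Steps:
$o{\left(Z,w \right)} = -20 + 5 w$
$n = 2025$ ($n = \left(-5 + \left(-20 + 5 \left(-4\right)\right)\right)^{2} = \left(-5 - 40\right)^{2} = \left(-45\right)^{2} = 2025$)
$E{\left(I \right)} = 1$ ($E{\left(I \right)} = 3 - 2 = 1$)
$h{\left(P,K \right)} = -2025 + 7 K$ ($h{\left(P,K \right)} = 7 K - 2025 = -2025 + 7 K$)
$\left(-33 + h{\left(4,8 \right)}\right) E{\left(2 \right)} = \left(-33 + \left(-2025 + 7 \cdot 8\right)\right) 1 = \left(-33 + \left(-2025 + 56\right)\right) 1 = \left(-33 - 1969\right) 1 = \left(-2002\right) 1 = -2002$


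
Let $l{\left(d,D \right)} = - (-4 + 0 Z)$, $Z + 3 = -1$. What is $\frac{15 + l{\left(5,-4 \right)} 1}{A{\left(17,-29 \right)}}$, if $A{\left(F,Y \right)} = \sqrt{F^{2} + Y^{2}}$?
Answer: $\frac{19 \sqrt{1130}}{1130} \approx 0.56522$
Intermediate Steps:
$Z = -4$ ($Z = -3 - 1 = -4$)
$l{\left(d,D \right)} = 4$ ($l{\left(d,D \right)} = - (-4 + 0 \left(-4\right)) = - (-4 + 0) = \left(-1\right) \left(-4\right) = 4$)
$\frac{15 + l{\left(5,-4 \right)} 1}{A{\left(17,-29 \right)}} = \frac{15 + 4 \cdot 1}{\sqrt{17^{2} + \left(-29\right)^{2}}} = \frac{15 + 4}{\sqrt{289 + 841}} = \frac{19}{\sqrt{1130}} = 19 \frac{\sqrt{1130}}{1130} = \frac{19 \sqrt{1130}}{1130}$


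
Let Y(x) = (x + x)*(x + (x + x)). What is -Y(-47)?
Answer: -13254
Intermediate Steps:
Y(x) = 6*x**2 (Y(x) = (2*x)*(x + 2*x) = (2*x)*(3*x) = 6*x**2)
-Y(-47) = -6*(-47)**2 = -6*2209 = -1*13254 = -13254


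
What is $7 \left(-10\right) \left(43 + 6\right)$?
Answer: $-3430$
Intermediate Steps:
$7 \left(-10\right) \left(43 + 6\right) = \left(-70\right) 49 = -3430$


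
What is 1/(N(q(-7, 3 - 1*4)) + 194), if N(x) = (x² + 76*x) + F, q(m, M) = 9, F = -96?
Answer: 1/863 ≈ 0.0011587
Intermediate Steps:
N(x) = -96 + x² + 76*x (N(x) = (x² + 76*x) - 96 = -96 + x² + 76*x)
1/(N(q(-7, 3 - 1*4)) + 194) = 1/((-96 + 9² + 76*9) + 194) = 1/((-96 + 81 + 684) + 194) = 1/(669 + 194) = 1/863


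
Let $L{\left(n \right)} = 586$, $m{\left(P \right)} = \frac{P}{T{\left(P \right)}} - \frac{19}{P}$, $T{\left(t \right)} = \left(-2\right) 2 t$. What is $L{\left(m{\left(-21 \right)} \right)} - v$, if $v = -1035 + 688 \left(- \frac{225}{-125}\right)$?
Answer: $\frac{1913}{5} \approx 382.6$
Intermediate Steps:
$T{\left(t \right)} = - 4 t$
$m{\left(P \right)} = - \frac{1}{4} - \frac{19}{P}$ ($m{\left(P \right)} = \frac{P}{\left(-4\right) P} - \frac{19}{P} = P \left(- \frac{1}{4 P}\right) - \frac{19}{P} = - \frac{1}{4} - \frac{19}{P}$)
$v = \frac{1017}{5}$ ($v = -1035 + 688 \left(\left(-225\right) \left(- \frac{1}{125}\right)\right) = -1035 + 688 \cdot \frac{9}{5} = -1035 + \frac{6192}{5} = \frac{1017}{5} \approx 203.4$)
$L{\left(m{\left(-21 \right)} \right)} - v = 586 - \frac{1017}{5} = \frac{1913}{5}$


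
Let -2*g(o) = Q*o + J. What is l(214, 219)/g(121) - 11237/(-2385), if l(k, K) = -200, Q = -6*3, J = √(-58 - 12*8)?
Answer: 2328577073/514275165 - 200*I*√154/2371919 ≈ 4.5279 - 0.0010464*I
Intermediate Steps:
J = I*√154 (J = √(-58 - 96) = √(-154) = I*√154 ≈ 12.41*I)
Q = -18
g(o) = 9*o - I*√154/2 (g(o) = -(-18*o + I*√154)/2 = 9*o - I*√154/2)
l(214, 219)/g(121) - 11237/(-2385) = -200/(9*121 - I*√154/2) - 11237/(-2385) = -200/(1089 - I*√154/2) - 11237*(-1/2385) = -200/(1089 - I*√154/2) + 11237/2385 = 11237/2385 - 200/(1089 - I*√154/2)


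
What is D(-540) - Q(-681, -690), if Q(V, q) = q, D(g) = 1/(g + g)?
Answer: 745199/1080 ≈ 690.00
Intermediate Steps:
D(g) = 1/(2*g)
D(-540) - Q(-681, -690) = (½)/(-540) - 1*(-690) = (½)*(-1/540) + 690 = -1/1080 + 690 = 745199/1080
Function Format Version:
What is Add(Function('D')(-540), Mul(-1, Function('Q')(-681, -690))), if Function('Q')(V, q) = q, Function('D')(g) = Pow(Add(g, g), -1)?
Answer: Rational(745199, 1080) ≈ 690.00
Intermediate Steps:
Function('D')(g) = Mul(Rational(1, 2), Pow(g, -1)) (Function('D')(g) = Pow(Mul(2, g), -1) = Mul(Rational(1, 2), Pow(g, -1)))
Add(Function('D')(-540), Mul(-1, Function('Q')(-681, -690))) = Add(Mul(Rational(1, 2), Pow(-540, -1)), Mul(-1, -690)) = Add(Mul(Rational(1, 2), Rational(-1, 540)), 690) = Add(Rational(-1, 1080), 690) = Rational(745199, 1080)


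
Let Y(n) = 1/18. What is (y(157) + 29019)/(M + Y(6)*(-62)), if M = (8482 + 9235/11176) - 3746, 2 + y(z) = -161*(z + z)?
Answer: -2166277608/476102483 ≈ -4.5500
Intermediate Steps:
Y(n) = 1/18
y(z) = -2 - 322*z (y(z) = -2 - 161*(z + z) = -2 - 322*z)
M = 52938771/11176 (M = (8482 + 9235*(1/11176)) - 3746 = (8482 + 9235/11176) - 3746 = 94804067/11176 - 3746 = 52938771/11176 ≈ 4736.8)
(y(157) + 29019)/(M + Y(6)*(-62)) = ((-2 - 322*157) + 29019)/(52938771/11176 + (1/18)*(-62)) = ((-2 - 50554) + 29019)/(52938771/11176 - 31/9) = (-50556 + 29019)/(476102483/100584) = -21537*100584/476102483 = -2166277608/476102483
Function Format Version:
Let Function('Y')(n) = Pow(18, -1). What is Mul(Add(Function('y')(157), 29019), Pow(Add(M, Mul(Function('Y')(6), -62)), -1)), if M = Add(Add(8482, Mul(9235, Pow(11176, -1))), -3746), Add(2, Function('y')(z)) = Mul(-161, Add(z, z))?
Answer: Rational(-2166277608, 476102483) ≈ -4.5500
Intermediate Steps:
Function('Y')(n) = Rational(1, 18)
Function('y')(z) = Add(-2, Mul(-322, z)) (Function('y')(z) = Add(-2, Mul(-161, Add(z, z))) = Add(-2, Mul(-161, Mul(2, z))) = Add(-2, Mul(-322, z)))
M = Rational(52938771, 11176) (M = Add(Add(8482, Mul(9235, Rational(1, 11176))), -3746) = Add(Add(8482, Rational(9235, 11176)), -3746) = Add(Rational(94804067, 11176), -3746) = Rational(52938771, 11176) ≈ 4736.8)
Mul(Add(Function('y')(157), 29019), Pow(Add(M, Mul(Function('Y')(6), -62)), -1)) = Mul(Add(Add(-2, Mul(-322, 157)), 29019), Pow(Add(Rational(52938771, 11176), Mul(Rational(1, 18), -62)), -1)) = Mul(Add(Add(-2, -50554), 29019), Pow(Add(Rational(52938771, 11176), Rational(-31, 9)), -1)) = Mul(Add(-50556, 29019), Pow(Rational(476102483, 100584), -1)) = Mul(-21537, Rational(100584, 476102483)) = Rational(-2166277608, 476102483)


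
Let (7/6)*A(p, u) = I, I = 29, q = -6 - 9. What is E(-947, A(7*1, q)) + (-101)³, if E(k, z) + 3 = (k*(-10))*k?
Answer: -9998394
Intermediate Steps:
q = -15
A(p, u) = 174/7 (A(p, u) = (6/7)*29 = 174/7)
E(k, z) = -3 - 10*k² (E(k, z) = -3 + (k*(-10))*k = -3 + (-10*k)*k = -3 - 10*k²)
E(-947, A(7*1, q)) + (-101)³ = (-3 - 10*(-947)²) + (-101)³ = (-3 - 10*896809) - 1030301 = (-3 - 8968090) - 1030301 = -8968093 - 1030301 = -9998394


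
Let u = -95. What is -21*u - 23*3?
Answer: 1926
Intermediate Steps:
-21*u - 23*3 = -21*(-95) - 23*3 = 1995 - 69 = 1926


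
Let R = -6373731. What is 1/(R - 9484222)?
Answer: -1/15857953 ≈ -6.3060e-8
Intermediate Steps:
1/(R - 9484222) = 1/(-6373731 - 9484222) = 1/(-15857953) = -1/15857953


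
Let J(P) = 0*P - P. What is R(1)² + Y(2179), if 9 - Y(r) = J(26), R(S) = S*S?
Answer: 36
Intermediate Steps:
J(P) = -P (J(P) = 0 - P = -P)
R(S) = S²
Y(r) = 35 (Y(r) = 9 - (-1)*26 = 9 - 1*(-26) = 9 + 26 = 35)
R(1)² + Y(2179) = (1²)² + 35 = 1² + 35 = 1 + 35 = 36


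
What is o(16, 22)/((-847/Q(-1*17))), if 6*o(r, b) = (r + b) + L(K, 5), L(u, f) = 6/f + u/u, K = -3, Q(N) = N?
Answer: 1139/8470 ≈ 0.13447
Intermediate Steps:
L(u, f) = 1 + 6/f (L(u, f) = 6/f + 1 = 1 + 6/f)
o(r, b) = 11/30 + b/6 + r/6 (o(r, b) = ((r + b) + (6 + 5)/5)/6 = ((b + r) + (⅕)*11)/6 = ((b + r) + 11/5)/6 = (11/5 + b + r)/6 = 11/30 + b/6 + r/6)
o(16, 22)/((-847/Q(-1*17))) = (11/30 + (⅙)*22 + (⅙)*16)/((-847/((-1*17)))) = (11/30 + 11/3 + 8/3)/((-847/(-17))) = 67/(10*((-847*(-1/17)))) = 67/(10*(847/17)) = (67/10)*(17/847) = 1139/8470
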